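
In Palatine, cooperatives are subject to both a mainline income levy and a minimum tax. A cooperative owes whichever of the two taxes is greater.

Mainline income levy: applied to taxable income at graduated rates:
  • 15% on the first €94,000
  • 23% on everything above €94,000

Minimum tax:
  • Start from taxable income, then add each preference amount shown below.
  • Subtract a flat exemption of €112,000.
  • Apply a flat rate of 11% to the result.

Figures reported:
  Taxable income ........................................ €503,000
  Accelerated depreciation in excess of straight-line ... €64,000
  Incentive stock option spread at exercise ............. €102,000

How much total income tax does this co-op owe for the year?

Minimum tax:
  Adjusted income: €503,000 + €64,000 + €102,000 = €669,000
  Less exemption €112,000 → base €557,000
  €557,000 × 11% = €61,270

Mainline income levy:
  €94,000 × 15% = €14,100
  €409,000 × 23% = €94,070
  → €108,170

€108,170 > €61,270, so the mainline income levy governs.

€108,170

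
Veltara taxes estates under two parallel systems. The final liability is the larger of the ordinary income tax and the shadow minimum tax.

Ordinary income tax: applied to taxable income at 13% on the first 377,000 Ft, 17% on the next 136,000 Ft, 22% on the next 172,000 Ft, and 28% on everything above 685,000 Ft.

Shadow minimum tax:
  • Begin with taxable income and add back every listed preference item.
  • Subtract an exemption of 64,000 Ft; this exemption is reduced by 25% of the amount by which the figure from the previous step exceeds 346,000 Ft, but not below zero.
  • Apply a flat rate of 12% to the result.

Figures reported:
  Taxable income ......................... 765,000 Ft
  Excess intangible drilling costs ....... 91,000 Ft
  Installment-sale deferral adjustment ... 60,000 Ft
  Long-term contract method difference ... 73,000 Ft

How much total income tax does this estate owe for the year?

132,370 Ft

Shadow minimum tax:
  Adjusted income: 765,000 Ft + 91,000 Ft + 60,000 Ft + 73,000 Ft = 989,000 Ft
  Exemption: 25% × (989,000 Ft − 346,000 Ft) = 160,750 Ft ≥ 64,000 Ft, so the exemption is fully phased out
  Base: 989,000 Ft − 0 Ft = 989,000 Ft
  989,000 Ft × 12% = 118,680 Ft

Ordinary income tax:
  377,000 Ft × 13% = 49,010 Ft
  136,000 Ft × 17% = 23,120 Ft
  172,000 Ft × 22% = 37,840 Ft
  80,000 Ft × 28% = 22,400 Ft
  → 132,370 Ft

132,370 Ft > 118,680 Ft, so the ordinary income tax governs.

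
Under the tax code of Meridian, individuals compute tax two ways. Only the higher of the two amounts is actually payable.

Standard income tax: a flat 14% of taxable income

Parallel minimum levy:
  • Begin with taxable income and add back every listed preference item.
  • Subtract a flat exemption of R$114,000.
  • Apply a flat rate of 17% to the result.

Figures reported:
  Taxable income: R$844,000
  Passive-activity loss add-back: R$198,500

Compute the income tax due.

R$157,845

Parallel minimum levy:
  Adjusted income: R$844,000 + R$198,500 = R$1,042,500
  Less exemption R$114,000 → base R$928,500
  R$928,500 × 17% = R$157,845

Standard income tax:
  R$844,000 × 14% = R$118,160

R$157,845 > R$118,160, so the parallel minimum levy is the binding amount.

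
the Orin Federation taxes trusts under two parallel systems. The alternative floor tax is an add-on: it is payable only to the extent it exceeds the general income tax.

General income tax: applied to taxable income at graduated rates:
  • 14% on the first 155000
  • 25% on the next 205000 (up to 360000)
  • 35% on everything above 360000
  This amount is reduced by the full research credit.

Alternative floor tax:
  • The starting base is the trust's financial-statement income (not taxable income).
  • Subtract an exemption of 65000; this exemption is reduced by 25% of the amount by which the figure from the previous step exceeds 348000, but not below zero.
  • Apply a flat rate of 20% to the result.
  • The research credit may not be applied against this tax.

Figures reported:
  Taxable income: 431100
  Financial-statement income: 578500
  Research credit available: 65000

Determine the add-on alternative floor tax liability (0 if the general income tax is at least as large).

81390

Alternative floor tax:
  Base (financial-statement income): 578500
  Exemption: 65000 − 25% × (578500 − 348000) = 65000 − 57625 = 7375
  Base: 578500 − 7375 = 571125
  571125 × 20% = 114225

General income tax:
  155000 × 14% = 21700
  205000 × 25% = 51250
  71100 × 35% = 24885
  → 97835
  Less research credit 65000 → 32835

Excess of alternative floor tax over general income tax: 114225 − 32835 = 81390.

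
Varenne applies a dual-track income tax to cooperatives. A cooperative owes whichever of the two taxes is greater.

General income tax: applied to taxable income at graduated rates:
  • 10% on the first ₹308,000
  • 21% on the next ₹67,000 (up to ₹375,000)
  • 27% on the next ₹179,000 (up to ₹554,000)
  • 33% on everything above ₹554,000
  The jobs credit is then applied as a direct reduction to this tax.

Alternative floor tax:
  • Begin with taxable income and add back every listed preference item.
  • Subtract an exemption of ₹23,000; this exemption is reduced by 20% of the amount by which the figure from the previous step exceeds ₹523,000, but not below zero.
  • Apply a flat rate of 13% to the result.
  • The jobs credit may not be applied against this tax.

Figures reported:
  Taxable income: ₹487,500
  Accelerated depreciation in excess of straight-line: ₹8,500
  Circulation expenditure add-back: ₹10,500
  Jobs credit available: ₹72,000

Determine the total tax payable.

₹62,855

Alternative floor tax:
  Adjusted income: ₹487,500 + ₹8,500 + ₹10,500 = ₹506,500
  Exemption: ₹506,500 ≤ ₹523,000, so full ₹23,000 applies
  Base: ₹506,500 − ₹23,000 = ₹483,500
  ₹483,500 × 13% = ₹62,855

General income tax:
  ₹308,000 × 10% = ₹30,800
  ₹67,000 × 21% = ₹14,070
  ₹112,500 × 27% = ₹30,375
  → ₹75,245
  Less jobs credit ₹72,000 → ₹3,245

₹62,855 > ₹3,245, so the alternative floor tax is the binding amount.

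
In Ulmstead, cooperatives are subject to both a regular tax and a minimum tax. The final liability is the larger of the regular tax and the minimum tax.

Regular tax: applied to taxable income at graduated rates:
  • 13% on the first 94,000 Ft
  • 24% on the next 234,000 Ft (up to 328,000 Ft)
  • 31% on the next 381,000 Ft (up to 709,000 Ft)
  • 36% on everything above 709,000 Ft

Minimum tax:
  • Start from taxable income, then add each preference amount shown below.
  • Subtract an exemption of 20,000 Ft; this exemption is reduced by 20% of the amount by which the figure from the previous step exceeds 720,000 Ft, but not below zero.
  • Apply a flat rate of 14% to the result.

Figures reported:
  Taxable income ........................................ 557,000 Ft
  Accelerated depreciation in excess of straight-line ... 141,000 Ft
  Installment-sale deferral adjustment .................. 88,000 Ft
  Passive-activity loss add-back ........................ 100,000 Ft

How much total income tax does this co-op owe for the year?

Regular tax:
  94,000 Ft × 13% = 12,220 Ft
  234,000 Ft × 24% = 56,160 Ft
  229,000 Ft × 31% = 70,990 Ft
  → 139,370 Ft

Minimum tax:
  Adjusted income: 557,000 Ft + 141,000 Ft + 88,000 Ft + 100,000 Ft = 886,000 Ft
  Exemption: 20% × (886,000 Ft − 720,000 Ft) = 33,200 Ft ≥ 20,000 Ft, so the exemption is fully phased out
  Base: 886,000 Ft − 0 Ft = 886,000 Ft
  886,000 Ft × 14% = 124,040 Ft

139,370 Ft > 124,040 Ft, so the regular tax governs.

139,370 Ft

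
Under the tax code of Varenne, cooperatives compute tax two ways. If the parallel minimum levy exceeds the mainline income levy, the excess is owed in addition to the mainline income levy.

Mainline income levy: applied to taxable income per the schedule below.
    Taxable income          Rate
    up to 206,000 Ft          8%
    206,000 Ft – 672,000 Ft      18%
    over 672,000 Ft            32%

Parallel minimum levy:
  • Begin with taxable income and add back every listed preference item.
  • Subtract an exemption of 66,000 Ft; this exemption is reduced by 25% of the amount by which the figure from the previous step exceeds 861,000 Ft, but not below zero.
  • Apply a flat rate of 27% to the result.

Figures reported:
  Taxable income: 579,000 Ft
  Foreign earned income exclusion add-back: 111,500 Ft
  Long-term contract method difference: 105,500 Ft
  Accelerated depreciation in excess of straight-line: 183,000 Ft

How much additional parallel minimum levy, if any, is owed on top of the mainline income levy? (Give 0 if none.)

170,855 Ft

Parallel minimum levy:
  Adjusted income: 579,000 Ft + 111,500 Ft + 105,500 Ft + 183,000 Ft = 979,000 Ft
  Exemption: 66,000 Ft − 25% × (979,000 Ft − 861,000 Ft) = 66,000 Ft − 29,500 Ft = 36,500 Ft
  Base: 979,000 Ft − 36,500 Ft = 942,500 Ft
  942,500 Ft × 27% = 254,475 Ft

Mainline income levy:
  206,000 Ft × 8% = 16,480 Ft
  373,000 Ft × 18% = 67,140 Ft
  → 83,620 Ft

Excess of parallel minimum levy over mainline income levy: 254,475 Ft − 83,620 Ft = 170,855 Ft.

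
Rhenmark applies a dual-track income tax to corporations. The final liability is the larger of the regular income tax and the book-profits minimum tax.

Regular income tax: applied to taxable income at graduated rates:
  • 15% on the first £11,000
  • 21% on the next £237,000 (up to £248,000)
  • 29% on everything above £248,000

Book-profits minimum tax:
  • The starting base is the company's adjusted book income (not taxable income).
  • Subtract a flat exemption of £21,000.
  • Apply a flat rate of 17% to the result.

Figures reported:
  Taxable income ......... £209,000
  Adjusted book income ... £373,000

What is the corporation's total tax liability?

£59,840

Book-profits minimum tax:
  Base (adjusted book income): £373,000
  Less exemption £21,000 → base £352,000
  £352,000 × 17% = £59,840

Regular income tax:
  £11,000 × 15% = £1,650
  £198,000 × 21% = £41,580
  → £43,230

£59,840 > £43,230, so the book-profits minimum tax is the binding amount.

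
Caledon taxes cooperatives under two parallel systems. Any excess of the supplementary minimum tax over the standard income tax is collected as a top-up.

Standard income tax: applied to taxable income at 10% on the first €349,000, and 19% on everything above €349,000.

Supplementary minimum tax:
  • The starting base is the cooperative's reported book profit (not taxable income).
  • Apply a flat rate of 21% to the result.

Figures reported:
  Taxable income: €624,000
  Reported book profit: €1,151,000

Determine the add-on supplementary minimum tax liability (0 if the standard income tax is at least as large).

€154,560

Standard income tax:
  €349,000 × 10% = €34,900
  €275,000 × 19% = €52,250
  → €87,150

Supplementary minimum tax:
  Base (reported book profit): €1,151,000
  €1,151,000 × 21% = €241,710

Excess of supplementary minimum tax over standard income tax: €241,710 − €87,150 = €154,560.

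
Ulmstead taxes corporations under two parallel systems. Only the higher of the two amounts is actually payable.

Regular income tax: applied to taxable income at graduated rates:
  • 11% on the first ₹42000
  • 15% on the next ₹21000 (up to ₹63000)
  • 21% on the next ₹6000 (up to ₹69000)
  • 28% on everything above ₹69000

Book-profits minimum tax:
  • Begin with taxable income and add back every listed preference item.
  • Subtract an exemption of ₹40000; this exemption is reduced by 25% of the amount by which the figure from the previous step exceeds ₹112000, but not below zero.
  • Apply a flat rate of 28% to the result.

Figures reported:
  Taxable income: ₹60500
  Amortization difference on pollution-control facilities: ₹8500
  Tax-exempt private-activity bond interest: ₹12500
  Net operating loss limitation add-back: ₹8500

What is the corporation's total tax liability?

₹14000

Regular income tax:
  ₹42000 × 11% = ₹4620
  ₹18500 × 15% = ₹2775
  → ₹7395

Book-profits minimum tax:
  Adjusted income: ₹60500 + ₹8500 + ₹12500 + ₹8500 = ₹90000
  Exemption: ₹90000 ≤ ₹112000, so full ₹40000 applies
  Base: ₹90000 − ₹40000 = ₹50000
  ₹50000 × 28% = ₹14000

₹14000 > ₹7395, so the book-profits minimum tax is the binding amount.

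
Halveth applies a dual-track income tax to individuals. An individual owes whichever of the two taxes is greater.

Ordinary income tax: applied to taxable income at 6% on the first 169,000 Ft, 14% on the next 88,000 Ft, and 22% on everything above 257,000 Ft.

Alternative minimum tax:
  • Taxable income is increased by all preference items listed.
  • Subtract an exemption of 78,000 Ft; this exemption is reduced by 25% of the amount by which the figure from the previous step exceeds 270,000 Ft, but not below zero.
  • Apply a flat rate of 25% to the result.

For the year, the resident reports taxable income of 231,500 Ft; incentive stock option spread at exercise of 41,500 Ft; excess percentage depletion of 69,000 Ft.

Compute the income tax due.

70,500 Ft

Alternative minimum tax:
  Adjusted income: 231,500 Ft + 41,500 Ft + 69,000 Ft = 342,000 Ft
  Exemption: 78,000 Ft − 25% × (342,000 Ft − 270,000 Ft) = 78,000 Ft − 18,000 Ft = 60,000 Ft
  Base: 342,000 Ft − 60,000 Ft = 282,000 Ft
  282,000 Ft × 25% = 70,500 Ft

Ordinary income tax:
  169,000 Ft × 6% = 10,140 Ft
  62,500 Ft × 14% = 8,750 Ft
  → 18,890 Ft

70,500 Ft > 18,890 Ft, so the alternative minimum tax is the binding amount.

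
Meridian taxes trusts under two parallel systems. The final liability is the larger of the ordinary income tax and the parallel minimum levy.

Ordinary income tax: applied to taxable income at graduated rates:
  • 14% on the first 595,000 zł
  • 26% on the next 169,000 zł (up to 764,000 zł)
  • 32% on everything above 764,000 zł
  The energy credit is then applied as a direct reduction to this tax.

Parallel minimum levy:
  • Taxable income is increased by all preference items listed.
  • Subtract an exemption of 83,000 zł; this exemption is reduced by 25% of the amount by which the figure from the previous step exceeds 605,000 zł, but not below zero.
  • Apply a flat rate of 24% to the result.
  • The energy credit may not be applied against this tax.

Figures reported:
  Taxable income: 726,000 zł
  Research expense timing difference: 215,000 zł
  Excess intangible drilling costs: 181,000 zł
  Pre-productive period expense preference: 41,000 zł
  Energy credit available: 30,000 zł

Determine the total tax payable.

Ordinary income tax:
  595,000 zł × 14% = 83,300 zł
  131,000 zł × 26% = 34,060 zł
  → 117,360 zł
  Less energy credit 30,000 zł → 87,360 zł

Parallel minimum levy:
  Adjusted income: 726,000 zł + 215,000 zł + 181,000 zł + 41,000 zł = 1,163,000 zł
  Exemption: 25% × (1,163,000 zł − 605,000 zł) = 139,500 zł ≥ 83,000 zł, so the exemption is fully phased out
  Base: 1,163,000 zł − 0 zł = 1,163,000 zł
  1,163,000 zł × 24% = 279,120 zł

279,120 zł > 87,360 zł, so the parallel minimum levy is the binding amount.

279,120 zł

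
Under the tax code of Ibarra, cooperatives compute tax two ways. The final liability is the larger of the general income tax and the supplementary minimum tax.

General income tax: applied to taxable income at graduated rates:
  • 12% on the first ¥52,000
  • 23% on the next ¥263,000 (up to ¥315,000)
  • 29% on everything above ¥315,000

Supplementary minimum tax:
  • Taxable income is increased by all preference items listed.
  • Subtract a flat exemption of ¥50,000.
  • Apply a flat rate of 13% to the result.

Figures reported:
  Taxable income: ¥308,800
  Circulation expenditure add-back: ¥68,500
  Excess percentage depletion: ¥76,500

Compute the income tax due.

¥65,304

General income tax:
  ¥52,000 × 12% = ¥6,240
  ¥256,800 × 23% = ¥59,064
  → ¥65,304

Supplementary minimum tax:
  Adjusted income: ¥308,800 + ¥68,500 + ¥76,500 = ¥453,800
  Less exemption ¥50,000 → base ¥403,800
  ¥403,800 × 13% = ¥52,494

¥65,304 > ¥52,494, so the general income tax governs.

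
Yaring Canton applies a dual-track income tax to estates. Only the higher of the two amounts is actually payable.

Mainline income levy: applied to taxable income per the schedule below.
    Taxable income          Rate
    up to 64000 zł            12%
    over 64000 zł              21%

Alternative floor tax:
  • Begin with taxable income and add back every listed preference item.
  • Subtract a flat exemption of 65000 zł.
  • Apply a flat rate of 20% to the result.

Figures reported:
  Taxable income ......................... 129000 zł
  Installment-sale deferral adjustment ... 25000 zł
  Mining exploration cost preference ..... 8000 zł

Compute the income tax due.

Alternative floor tax:
  Adjusted income: 129000 zł + 25000 zł + 8000 zł = 162000 zł
  Less exemption 65000 zł → base 97000 zł
  97000 zł × 20% = 19400 zł

Mainline income levy:
  64000 zł × 12% = 7680 zł
  65000 zł × 21% = 13650 zł
  → 21330 zł

21330 zł > 19400 zł, so the mainline income levy governs.

21330 zł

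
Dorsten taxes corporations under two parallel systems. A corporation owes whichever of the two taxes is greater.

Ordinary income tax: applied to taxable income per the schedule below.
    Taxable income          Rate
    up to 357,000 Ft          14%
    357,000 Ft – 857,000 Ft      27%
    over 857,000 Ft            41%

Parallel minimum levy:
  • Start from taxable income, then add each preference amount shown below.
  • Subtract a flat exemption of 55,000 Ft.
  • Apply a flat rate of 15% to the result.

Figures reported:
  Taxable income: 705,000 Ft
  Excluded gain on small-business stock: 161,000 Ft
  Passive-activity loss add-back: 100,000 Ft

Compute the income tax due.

143,940 Ft

Ordinary income tax:
  357,000 Ft × 14% = 49,980 Ft
  348,000 Ft × 27% = 93,960 Ft
  → 143,940 Ft

Parallel minimum levy:
  Adjusted income: 705,000 Ft + 161,000 Ft + 100,000 Ft = 966,000 Ft
  Less exemption 55,000 Ft → base 911,000 Ft
  911,000 Ft × 15% = 136,650 Ft

143,940 Ft > 136,650 Ft, so the ordinary income tax governs.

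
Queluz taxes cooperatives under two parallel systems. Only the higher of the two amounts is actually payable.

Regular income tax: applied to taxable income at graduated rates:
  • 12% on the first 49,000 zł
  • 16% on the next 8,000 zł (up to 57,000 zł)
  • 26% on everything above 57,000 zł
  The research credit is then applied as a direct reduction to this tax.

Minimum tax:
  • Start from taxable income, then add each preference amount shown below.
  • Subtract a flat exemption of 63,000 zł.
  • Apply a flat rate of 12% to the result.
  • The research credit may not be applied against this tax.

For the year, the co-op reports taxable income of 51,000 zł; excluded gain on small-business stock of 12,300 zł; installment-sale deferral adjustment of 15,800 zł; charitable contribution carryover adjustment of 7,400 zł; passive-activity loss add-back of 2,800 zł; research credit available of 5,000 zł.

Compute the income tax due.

Regular income tax:
  49,000 zł × 12% = 5,880 zł
  2,000 zł × 16% = 320 zł
  → 6,200 zł
  Less research credit 5,000 zł → 1,200 zł

Minimum tax:
  Adjusted income: 51,000 zł + 12,300 zł + 15,800 zł + 7,400 zł + 2,800 zł = 89,300 zł
  Less exemption 63,000 zł → base 26,300 zł
  26,300 zł × 12% = 3,156 zł

3,156 zł > 1,200 zł, so the minimum tax is the binding amount.

3,156 zł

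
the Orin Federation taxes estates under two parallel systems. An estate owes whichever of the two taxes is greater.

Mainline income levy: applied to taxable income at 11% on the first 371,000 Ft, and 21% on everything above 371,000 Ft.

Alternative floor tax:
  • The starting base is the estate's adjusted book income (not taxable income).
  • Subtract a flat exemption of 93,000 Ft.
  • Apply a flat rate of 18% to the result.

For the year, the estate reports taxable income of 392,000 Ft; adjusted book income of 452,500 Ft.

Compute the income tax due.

64,710 Ft

Alternative floor tax:
  Base (adjusted book income): 452,500 Ft
  Less exemption 93,000 Ft → base 359,500 Ft
  359,500 Ft × 18% = 64,710 Ft

Mainline income levy:
  371,000 Ft × 11% = 40,810 Ft
  21,000 Ft × 21% = 4,410 Ft
  → 45,220 Ft

64,710 Ft > 45,220 Ft, so the alternative floor tax is the binding amount.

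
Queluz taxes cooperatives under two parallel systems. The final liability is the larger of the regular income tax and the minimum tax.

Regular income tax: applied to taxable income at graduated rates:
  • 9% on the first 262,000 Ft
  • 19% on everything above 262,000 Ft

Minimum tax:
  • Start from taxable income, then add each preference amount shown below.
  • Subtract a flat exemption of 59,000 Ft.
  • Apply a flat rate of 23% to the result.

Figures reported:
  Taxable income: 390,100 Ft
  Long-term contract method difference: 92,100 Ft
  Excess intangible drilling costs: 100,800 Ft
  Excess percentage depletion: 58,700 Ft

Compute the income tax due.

Regular income tax:
  262,000 Ft × 9% = 23,580 Ft
  128,100 Ft × 19% = 24,339 Ft
  → 47,919 Ft

Minimum tax:
  Adjusted income: 390,100 Ft + 92,100 Ft + 100,800 Ft + 58,700 Ft = 641,700 Ft
  Less exemption 59,000 Ft → base 582,700 Ft
  582,700 Ft × 23% = 134,021 Ft

134,021 Ft > 47,919 Ft, so the minimum tax is the binding amount.

134,021 Ft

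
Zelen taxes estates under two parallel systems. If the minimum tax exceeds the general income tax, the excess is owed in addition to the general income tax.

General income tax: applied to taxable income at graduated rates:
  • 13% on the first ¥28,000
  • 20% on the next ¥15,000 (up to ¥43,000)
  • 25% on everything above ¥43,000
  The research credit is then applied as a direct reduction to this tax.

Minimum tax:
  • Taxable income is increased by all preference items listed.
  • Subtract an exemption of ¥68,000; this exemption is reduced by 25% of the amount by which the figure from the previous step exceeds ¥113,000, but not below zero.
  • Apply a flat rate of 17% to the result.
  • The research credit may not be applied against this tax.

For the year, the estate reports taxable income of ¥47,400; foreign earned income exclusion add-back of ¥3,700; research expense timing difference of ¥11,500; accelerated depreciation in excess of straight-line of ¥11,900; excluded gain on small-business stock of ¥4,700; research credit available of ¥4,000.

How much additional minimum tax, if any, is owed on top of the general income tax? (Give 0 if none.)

Minimum tax:
  Adjusted income: ¥47,400 + ¥3,700 + ¥11,500 + ¥11,900 + ¥4,700 = ¥79,200
  Exemption: ¥79,200 ≤ ¥113,000, so full ¥68,000 applies
  Base: ¥79,200 − ¥68,000 = ¥11,200
  ¥11,200 × 17% = ¥1,904

General income tax:
  ¥28,000 × 13% = ¥3,640
  ¥15,000 × 20% = ¥3,000
  ¥4,400 × 25% = ¥1,100
  → ¥7,740
  Less research credit ¥4,000 → ¥3,740

¥1,904 ≤ ¥3,740, so no add-on is due.

¥0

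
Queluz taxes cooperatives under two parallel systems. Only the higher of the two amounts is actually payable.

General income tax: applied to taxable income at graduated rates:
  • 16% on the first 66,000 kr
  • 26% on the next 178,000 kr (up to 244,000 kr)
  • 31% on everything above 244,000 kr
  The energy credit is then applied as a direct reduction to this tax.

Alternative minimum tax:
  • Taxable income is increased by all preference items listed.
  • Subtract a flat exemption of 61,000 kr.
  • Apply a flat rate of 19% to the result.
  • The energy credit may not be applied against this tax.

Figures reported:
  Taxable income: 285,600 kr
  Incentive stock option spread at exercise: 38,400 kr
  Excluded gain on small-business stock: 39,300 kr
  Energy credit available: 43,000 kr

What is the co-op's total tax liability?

General income tax:
  66,000 kr × 16% = 10,560 kr
  178,000 kr × 26% = 46,280 kr
  41,600 kr × 31% = 12,896 kr
  → 69,736 kr
  Less energy credit 43,000 kr → 26,736 kr

Alternative minimum tax:
  Adjusted income: 285,600 kr + 38,400 kr + 39,300 kr = 363,300 kr
  Less exemption 61,000 kr → base 302,300 kr
  302,300 kr × 19% = 57,437 kr

57,437 kr > 26,736 kr, so the alternative minimum tax is the binding amount.

57,437 kr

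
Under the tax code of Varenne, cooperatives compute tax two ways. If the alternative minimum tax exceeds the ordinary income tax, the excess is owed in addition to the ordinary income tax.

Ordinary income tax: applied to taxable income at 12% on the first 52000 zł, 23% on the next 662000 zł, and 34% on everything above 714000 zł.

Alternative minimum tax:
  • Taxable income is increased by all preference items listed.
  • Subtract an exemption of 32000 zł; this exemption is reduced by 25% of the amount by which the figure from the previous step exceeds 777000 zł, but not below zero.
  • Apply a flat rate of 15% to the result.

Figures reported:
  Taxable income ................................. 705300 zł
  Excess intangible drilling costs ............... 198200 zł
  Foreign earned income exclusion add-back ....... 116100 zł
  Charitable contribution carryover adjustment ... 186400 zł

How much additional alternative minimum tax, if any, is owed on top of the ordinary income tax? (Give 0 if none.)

24401 zł

Alternative minimum tax:
  Adjusted income: 705300 zł + 198200 zł + 116100 zł + 186400 zł = 1206000 zł
  Exemption: 25% × (1206000 zł − 777000 zł) = 107250 zł ≥ 32000 zł, so the exemption is fully phased out
  Base: 1206000 zł − 0 zł = 1206000 zł
  1206000 zł × 15% = 180900 zł

Ordinary income tax:
  52000 zł × 12% = 6240 zł
  653300 zł × 23% = 150259 zł
  → 156499 zł

Excess of alternative minimum tax over ordinary income tax: 180900 zł − 156499 zł = 24401 zł.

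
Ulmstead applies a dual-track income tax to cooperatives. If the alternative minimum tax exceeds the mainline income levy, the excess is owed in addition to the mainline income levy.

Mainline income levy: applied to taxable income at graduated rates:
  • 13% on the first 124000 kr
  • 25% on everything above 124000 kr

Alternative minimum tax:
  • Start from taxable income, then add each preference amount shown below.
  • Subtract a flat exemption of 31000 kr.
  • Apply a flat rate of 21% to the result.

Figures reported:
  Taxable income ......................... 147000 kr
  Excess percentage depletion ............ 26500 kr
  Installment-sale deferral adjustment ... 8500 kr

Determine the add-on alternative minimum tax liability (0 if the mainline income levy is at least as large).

9840 kr

Mainline income levy:
  124000 kr × 13% = 16120 kr
  23000 kr × 25% = 5750 kr
  → 21870 kr

Alternative minimum tax:
  Adjusted income: 147000 kr + 26500 kr + 8500 kr = 182000 kr
  Less exemption 31000 kr → base 151000 kr
  151000 kr × 21% = 31710 kr

Excess of alternative minimum tax over mainline income levy: 31710 kr − 21870 kr = 9840 kr.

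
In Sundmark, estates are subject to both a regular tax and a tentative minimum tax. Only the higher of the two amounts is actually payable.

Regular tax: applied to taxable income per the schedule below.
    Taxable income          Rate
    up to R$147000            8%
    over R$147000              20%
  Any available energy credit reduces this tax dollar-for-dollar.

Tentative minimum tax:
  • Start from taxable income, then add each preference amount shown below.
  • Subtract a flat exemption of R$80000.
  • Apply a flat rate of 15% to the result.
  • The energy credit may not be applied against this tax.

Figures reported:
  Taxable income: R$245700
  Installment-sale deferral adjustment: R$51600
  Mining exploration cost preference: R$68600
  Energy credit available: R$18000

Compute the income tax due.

Regular tax:
  R$147000 × 8% = R$11760
  R$98700 × 20% = R$19740
  → R$31500
  Less energy credit R$18000 → R$13500

Tentative minimum tax:
  Adjusted income: R$245700 + R$51600 + R$68600 = R$365900
  Less exemption R$80000 → base R$285900
  R$285900 × 15% = R$42885

R$42885 > R$13500, so the tentative minimum tax is the binding amount.

R$42885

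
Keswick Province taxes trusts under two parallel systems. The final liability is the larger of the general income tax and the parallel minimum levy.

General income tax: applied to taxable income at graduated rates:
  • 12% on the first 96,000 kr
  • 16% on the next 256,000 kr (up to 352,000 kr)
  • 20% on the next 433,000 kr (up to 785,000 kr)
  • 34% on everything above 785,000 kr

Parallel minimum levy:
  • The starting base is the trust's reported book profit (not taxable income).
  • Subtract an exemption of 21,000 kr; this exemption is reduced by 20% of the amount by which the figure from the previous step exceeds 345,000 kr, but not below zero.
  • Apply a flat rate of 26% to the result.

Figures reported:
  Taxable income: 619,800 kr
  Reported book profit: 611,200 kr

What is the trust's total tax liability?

Parallel minimum levy:
  Base (reported book profit): 611,200 kr
  Exemption: 20% × (611,200 kr − 345,000 kr) = 53,240 kr ≥ 21,000 kr, so the exemption is fully phased out
  Base: 611,200 kr − 0 kr = 611,200 kr
  611,200 kr × 26% = 158,912 kr

General income tax:
  96,000 kr × 12% = 11,520 kr
  256,000 kr × 16% = 40,960 kr
  267,800 kr × 20% = 53,560 kr
  → 106,040 kr

158,912 kr > 106,040 kr, so the parallel minimum levy is the binding amount.

158,912 kr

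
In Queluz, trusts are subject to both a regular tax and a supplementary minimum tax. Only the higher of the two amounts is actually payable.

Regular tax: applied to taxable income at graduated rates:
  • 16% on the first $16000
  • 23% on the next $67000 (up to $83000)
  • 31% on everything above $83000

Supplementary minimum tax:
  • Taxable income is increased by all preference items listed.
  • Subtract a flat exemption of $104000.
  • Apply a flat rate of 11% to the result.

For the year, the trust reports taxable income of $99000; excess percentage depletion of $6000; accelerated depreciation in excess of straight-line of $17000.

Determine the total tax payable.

$22930

Supplementary minimum tax:
  Adjusted income: $99000 + $6000 + $17000 = $122000
  Less exemption $104000 → base $18000
  $18000 × 11% = $1980

Regular tax:
  $16000 × 16% = $2560
  $67000 × 23% = $15410
  $16000 × 31% = $4960
  → $22930

$22930 > $1980, so the regular tax governs.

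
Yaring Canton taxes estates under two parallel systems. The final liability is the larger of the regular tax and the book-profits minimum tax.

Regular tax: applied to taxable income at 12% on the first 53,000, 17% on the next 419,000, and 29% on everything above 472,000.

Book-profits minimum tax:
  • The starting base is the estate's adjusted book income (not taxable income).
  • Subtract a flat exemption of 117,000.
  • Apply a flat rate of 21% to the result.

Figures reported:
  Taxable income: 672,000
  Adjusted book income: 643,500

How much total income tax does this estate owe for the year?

Book-profits minimum tax:
  Base (adjusted book income): 643,500
  Less exemption 117,000 → base 526,500
  526,500 × 21% = 110,565

Regular tax:
  53,000 × 12% = 6,360
  419,000 × 17% = 71,230
  200,000 × 29% = 58,000
  → 135,590

135,590 > 110,565, so the regular tax governs.

135,590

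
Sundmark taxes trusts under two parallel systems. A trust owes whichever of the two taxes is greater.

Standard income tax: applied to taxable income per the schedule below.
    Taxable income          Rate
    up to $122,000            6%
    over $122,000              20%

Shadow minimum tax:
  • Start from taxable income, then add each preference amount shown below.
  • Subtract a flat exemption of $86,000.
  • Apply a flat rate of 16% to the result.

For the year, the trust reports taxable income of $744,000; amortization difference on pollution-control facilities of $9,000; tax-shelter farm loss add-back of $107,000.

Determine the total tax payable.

Standard income tax:
  $122,000 × 6% = $7,320
  $622,000 × 20% = $124,400
  → $131,720

Shadow minimum tax:
  Adjusted income: $744,000 + $9,000 + $107,000 = $860,000
  Less exemption $86,000 → base $774,000
  $774,000 × 16% = $123,840

$131,720 > $123,840, so the standard income tax governs.

$131,720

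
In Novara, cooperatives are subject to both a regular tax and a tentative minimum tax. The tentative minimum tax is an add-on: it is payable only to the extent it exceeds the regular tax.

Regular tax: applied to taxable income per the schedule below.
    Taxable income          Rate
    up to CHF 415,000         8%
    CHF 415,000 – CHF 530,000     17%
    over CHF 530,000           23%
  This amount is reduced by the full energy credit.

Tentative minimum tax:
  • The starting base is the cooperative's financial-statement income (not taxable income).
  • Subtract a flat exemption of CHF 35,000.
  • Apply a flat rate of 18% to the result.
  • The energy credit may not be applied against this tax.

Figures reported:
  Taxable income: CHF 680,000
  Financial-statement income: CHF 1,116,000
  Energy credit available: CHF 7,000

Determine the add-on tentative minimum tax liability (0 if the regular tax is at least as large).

CHF 114,330

Tentative minimum tax:
  Base (financial-statement income): CHF 1,116,000
  Less exemption CHF 35,000 → base CHF 1,081,000
  CHF 1,081,000 × 18% = CHF 194,580

Regular tax:
  CHF 415,000 × 8% = CHF 33,200
  CHF 115,000 × 17% = CHF 19,550
  CHF 150,000 × 23% = CHF 34,500
  → CHF 87,250
  Less energy credit CHF 7,000 → CHF 80,250

Excess of tentative minimum tax over regular tax: CHF 194,580 − CHF 80,250 = CHF 114,330.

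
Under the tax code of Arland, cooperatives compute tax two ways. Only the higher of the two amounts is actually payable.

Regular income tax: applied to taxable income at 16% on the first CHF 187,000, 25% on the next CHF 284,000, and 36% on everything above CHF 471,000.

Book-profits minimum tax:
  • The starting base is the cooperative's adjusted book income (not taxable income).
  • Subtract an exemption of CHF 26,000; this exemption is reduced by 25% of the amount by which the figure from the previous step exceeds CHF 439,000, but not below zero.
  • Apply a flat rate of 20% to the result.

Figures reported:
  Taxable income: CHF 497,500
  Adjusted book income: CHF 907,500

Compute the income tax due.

CHF 181,500

Regular income tax:
  CHF 187,000 × 16% = CHF 29,920
  CHF 284,000 × 25% = CHF 71,000
  CHF 26,500 × 36% = CHF 9,540
  → CHF 110,460

Book-profits minimum tax:
  Base (adjusted book income): CHF 907,500
  Exemption: 25% × (CHF 907,500 − CHF 439,000) = CHF 117,125 ≥ CHF 26,000, so the exemption is fully phased out
  Base: CHF 907,500 − CHF 0 = CHF 907,500
  CHF 907,500 × 20% = CHF 181,500

CHF 181,500 > CHF 110,460, so the book-profits minimum tax is the binding amount.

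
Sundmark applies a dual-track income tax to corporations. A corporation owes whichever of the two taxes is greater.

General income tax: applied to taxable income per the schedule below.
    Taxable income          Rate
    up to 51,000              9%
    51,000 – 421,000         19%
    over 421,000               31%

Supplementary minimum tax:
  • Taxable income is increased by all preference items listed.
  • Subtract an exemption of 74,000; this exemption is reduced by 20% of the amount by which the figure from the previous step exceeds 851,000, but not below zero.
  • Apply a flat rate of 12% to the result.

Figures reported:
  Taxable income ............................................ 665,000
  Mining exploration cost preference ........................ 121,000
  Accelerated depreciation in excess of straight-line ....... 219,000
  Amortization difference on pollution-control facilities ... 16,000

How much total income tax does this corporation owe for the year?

General income tax:
  51,000 × 9% = 4,590
  370,000 × 19% = 70,300
  244,000 × 31% = 75,640
  → 150,530

Supplementary minimum tax:
  Adjusted income: 665,000 + 121,000 + 219,000 + 16,000 = 1,021,000
  Exemption: 74,000 − 20% × (1,021,000 − 851,000) = 74,000 − 34,000 = 40,000
  Base: 1,021,000 − 40,000 = 981,000
  981,000 × 12% = 117,720

150,530 > 117,720, so the general income tax governs.

150,530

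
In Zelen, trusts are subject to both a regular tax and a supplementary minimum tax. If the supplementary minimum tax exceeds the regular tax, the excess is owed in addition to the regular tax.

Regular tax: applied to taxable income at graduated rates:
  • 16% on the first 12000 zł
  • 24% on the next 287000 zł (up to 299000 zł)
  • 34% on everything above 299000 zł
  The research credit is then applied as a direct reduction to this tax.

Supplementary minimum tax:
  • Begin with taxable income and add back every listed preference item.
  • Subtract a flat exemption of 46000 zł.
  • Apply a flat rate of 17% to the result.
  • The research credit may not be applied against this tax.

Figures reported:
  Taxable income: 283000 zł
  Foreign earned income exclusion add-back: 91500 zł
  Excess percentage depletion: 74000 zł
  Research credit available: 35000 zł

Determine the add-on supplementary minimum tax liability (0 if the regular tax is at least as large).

Supplementary minimum tax:
  Adjusted income: 283000 zł + 91500 zł + 74000 zł = 448500 zł
  Less exemption 46000 zł → base 402500 zł
  402500 zł × 17% = 68425 zł

Regular tax:
  12000 zł × 16% = 1920 zł
  271000 zł × 24% = 65040 zł
  → 66960 zł
  Less research credit 35000 zł → 31960 zł

Excess of supplementary minimum tax over regular tax: 68425 zł − 31960 zł = 36465 zł.

36465 zł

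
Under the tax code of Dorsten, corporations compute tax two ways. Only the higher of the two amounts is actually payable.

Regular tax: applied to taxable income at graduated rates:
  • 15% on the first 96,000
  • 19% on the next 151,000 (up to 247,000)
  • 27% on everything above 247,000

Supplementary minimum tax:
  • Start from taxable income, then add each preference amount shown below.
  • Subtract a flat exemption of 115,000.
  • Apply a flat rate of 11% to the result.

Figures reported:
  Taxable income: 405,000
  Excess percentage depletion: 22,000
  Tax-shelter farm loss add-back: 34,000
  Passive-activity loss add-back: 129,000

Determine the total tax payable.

85,750

Supplementary minimum tax:
  Adjusted income: 405,000 + 22,000 + 34,000 + 129,000 = 590,000
  Less exemption 115,000 → base 475,000
  475,000 × 11% = 52,250

Regular tax:
  96,000 × 15% = 14,400
  151,000 × 19% = 28,690
  158,000 × 27% = 42,660
  → 85,750

85,750 > 52,250, so the regular tax governs.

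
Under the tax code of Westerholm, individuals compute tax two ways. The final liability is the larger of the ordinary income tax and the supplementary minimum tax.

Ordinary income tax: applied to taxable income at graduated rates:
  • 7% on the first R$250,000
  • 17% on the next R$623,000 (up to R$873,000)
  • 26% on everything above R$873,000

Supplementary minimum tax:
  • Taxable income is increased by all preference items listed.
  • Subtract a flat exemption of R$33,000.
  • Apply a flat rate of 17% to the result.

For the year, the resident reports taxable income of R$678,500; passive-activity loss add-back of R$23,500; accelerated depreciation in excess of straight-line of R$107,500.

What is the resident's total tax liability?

Ordinary income tax:
  R$250,000 × 7% = R$17,500
  R$428,500 × 17% = R$72,845
  → R$90,345

Supplementary minimum tax:
  Adjusted income: R$678,500 + R$23,500 + R$107,500 = R$809,500
  Less exemption R$33,000 → base R$776,500
  R$776,500 × 17% = R$132,005

R$132,005 > R$90,345, so the supplementary minimum tax is the binding amount.

R$132,005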